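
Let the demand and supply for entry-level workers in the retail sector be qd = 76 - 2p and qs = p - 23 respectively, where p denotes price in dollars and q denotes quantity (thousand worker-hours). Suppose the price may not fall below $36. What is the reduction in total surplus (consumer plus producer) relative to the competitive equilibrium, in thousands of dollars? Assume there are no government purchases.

27

Equilibrium: 76 - 2p = p - 23, so 99 = 3p and p* = 33, q* = 10.
Since 36 > 33, the floor is binding.
At p = 36: qd = 76 - 2·36 = 4 and qs = 36 - 23 = 13.
Quantity traded falls to 4. At q = 4 the demand price is (76 - 4)/2 = 36 and the supply price is 23 + 4 = 27.
Deadweight loss = ½ · (36 - 27) · (10 - 4) = ½ · 9 · 6 = 27.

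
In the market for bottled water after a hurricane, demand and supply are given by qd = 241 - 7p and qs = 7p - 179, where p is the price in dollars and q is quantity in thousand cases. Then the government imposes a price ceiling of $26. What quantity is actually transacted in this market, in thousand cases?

Equilibrium: 241 - 7p = 7p - 179, so 420 = 14p and p* = 30, q* = 31.
Because the ceiling (26) lies below the market-clearing price, it is binding.
At p = 26: qd = 241 - 7·26 = 59 and qs = 7·26 - 179 = 3.
The quantity actually transacted is the short side, supply: 3.

3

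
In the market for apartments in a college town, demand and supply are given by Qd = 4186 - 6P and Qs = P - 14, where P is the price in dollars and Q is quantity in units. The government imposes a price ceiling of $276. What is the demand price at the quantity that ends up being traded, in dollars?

Setting quantity demanded equal to quantity supplied, 4186 - 6P = P - 14, gives P* = 600 and Q* = 586.
Because the ceiling (276) lies below the market-clearing price, it is binding.
At P = 276: Qd = 4186 - 6·276 = 2530 and Qs = 276 - 14 = 262.
Only 262 units reach the market. On the demand curve, the marginal buyer's willingness to pay at Q = 262 is (4186 - 262)/6 = 654.

654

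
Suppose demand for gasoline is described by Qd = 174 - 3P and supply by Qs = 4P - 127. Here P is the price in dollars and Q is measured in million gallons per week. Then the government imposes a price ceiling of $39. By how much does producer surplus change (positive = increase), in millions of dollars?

Equilibrium: 174 - 3P = 4P - 127, so 301 = 7P and P* = 43, Q* = 45.
Since 39 < 43, the ceiling is binding.
At P = 39: Qd = 174 - 3·39 = 57 and Qs = 4·39 - 127 = 29.
Producer surplus without the control is ½ · (43 - 31.75) · 45 = 253.125.
With the ceiling, producers sell 29 units at 39, so PS = ½ · (39 - 31.75) · 29 = 105.125.
Change in producer surplus = 105.125 - 253.125 = -148.

-148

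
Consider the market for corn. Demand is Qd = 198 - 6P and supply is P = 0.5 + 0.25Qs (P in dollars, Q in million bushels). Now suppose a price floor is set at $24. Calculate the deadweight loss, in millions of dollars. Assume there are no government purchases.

120

Rearranging supply gives Qs = 4P - 2. Setting quantity demanded equal to quantity supplied, 198 - 6P = 4P - 2, gives P* = 20 and Q* = 78.
The floor of 24 is above the equilibrium price 20, so it binds.
At P = 24: Qd = 198 - 6·24 = 54 and Qs = 4·24 - 2 = 94.
Quantity traded falls to 54. At Q = 54 the demand price is (198 - 54)/6 = 24 and the supply price is (2 + 54)/4 = 14.
Deadweight loss = ½ · (24 - 14) · (78 - 54) = ½ · 10 · 24 = 120.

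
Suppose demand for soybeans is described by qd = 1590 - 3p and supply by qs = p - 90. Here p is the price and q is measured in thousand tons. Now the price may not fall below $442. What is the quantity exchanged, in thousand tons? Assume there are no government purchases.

264

Without the control the market clears where 1590 - 3p = p - 90, i.e. p* = 420 and q* = 330.
Because the floor (442) lies above the market-clearing price, it is binding.
At p = 442: qd = 1590 - 3·442 = 264 and qs = 442 - 90 = 352.
The quantity actually transacted is the short side, demand: 264.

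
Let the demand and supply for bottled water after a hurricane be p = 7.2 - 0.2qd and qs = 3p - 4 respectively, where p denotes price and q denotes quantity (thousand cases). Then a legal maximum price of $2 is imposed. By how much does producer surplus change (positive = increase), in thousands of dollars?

Rearranging demand gives qd = 36 - 5p. Equilibrium: 36 - 5p = 3p - 4, so 40 = 8p and p* = 5, q* = 11.
The ceiling of 2 is below the equilibrium price 5, so it binds.
At p = 2: qd = 36 - 5·2 = 26 and qs = 3·2 - 4 = 2.
Producer surplus without the control is ½ · (5 - 4/3) · 11 = 121/6.
With the ceiling, producers sell 2 units at 2, so PS = ½ · (2 - 4/3) · 2 = 2/3.
Change in producer surplus = 2/3 - 121/6 = -19.5.

-19.5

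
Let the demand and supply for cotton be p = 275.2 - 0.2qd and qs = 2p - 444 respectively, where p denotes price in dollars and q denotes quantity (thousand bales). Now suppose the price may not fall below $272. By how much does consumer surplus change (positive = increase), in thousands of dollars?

Rearranging demand gives qd = 1376 - 5p. Without the control the market clears where 1376 - 5p = 2p - 444, i.e. p* = 260 and q* = 76.
The floor of 272 is above the equilibrium price 260, so it binds.
At p = 272: qd = 1376 - 5·272 = 16 and qs = 2·272 - 444 = 100.
Consumer surplus without the control is ½ · (275.2 - 260) · 76 = 577.6.
With the floor, consumers buy 16 units at 272, so CS = ½ · (275.2 - 272) · 16 = 25.6.
Change in consumer surplus = 25.6 - 577.6 = -552.

-552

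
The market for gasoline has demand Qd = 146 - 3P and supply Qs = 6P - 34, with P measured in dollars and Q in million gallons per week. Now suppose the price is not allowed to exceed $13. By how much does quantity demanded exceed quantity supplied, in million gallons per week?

Without the control the market clears where 146 - 3P = 6P - 34, i.e. P* = 20 and Q* = 86.
Because the ceiling (13) lies below the market-clearing price, it is binding.
At P = 13: Qd = 146 - 3·13 = 107 and Qs = 6·13 - 34 = 44.
Shortage = Qd - Qs = 107 - 44 = 63.

63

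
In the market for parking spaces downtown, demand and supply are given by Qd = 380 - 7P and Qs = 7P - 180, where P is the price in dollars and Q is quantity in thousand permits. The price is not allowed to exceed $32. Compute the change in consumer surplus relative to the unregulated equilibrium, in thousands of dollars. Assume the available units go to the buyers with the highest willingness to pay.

128

Without the control the market clears where 380 - 7P = 7P - 180, i.e. P* = 40 and Q* = 100.
Since 32 < 40, the ceiling is binding.
At P = 32: Qd = 380 - 7·32 = 156 and Qs = 7·32 - 180 = 44.
Consumer surplus without the control is ½ · (380/7 - 40) · 100 = 5000/7.
With the ceiling, 44 units are sold at 32 (assume they go to the highest-value buyers). The demand price at Q = 44 is 48, so CS = ½ · [(380/7 - 32) + (48 - 32)] · 44 = 5896/7.
Change in consumer surplus = 5896/7 - 5000/7 = 128.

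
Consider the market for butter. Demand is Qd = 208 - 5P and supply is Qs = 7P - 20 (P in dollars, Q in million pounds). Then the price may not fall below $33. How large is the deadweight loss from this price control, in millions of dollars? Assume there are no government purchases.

840

Equilibrium: 208 - 5P = 7P - 20, so 228 = 12P and P* = 19, Q* = 113.
The floor of 33 is above the equilibrium price 19, so it binds.
At P = 33: Qd = 208 - 5·33 = 43 and Qs = 7·33 - 20 = 211.
Quantity traded falls to 43. At Q = 43 the demand price is (208 - 43)/5 = 33 and the supply price is (20 + 43)/7 = 9.
Deadweight loss = ½ · (33 - 9) · (113 - 43) = ½ · 24 · 70 = 840.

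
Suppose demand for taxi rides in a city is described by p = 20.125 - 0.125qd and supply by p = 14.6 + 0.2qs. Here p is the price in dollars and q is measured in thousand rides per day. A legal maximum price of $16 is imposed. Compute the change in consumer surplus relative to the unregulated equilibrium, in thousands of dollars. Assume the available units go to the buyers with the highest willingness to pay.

7.75

Rearranging demand gives qd = 161 - 8p; rearranging supply gives qs = 5p - 73. Without the control the market clears where 161 - 8p = 5p - 73, i.e. p* = 18 and q* = 17.
Because the ceiling (16) lies below the market-clearing price, it is binding.
At p = 16: qd = 161 - 8·16 = 33 and qs = 5·16 - 73 = 7.
Consumer surplus without the control is ½ · (20.125 - 18) · 17 = 18.0625.
With the ceiling, 7 units are sold at 16 (assume they go to the highest-value buyers). The demand price at q = 7 is 19.25, so CS = ½ · [(20.125 - 16) + (19.25 - 16)] · 7 = 25.8125.
Change in consumer surplus = 25.8125 - 18.0625 = 7.75.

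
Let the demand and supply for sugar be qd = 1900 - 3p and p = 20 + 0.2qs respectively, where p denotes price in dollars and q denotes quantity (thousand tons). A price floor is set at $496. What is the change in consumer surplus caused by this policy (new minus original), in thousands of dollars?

-192126

Rearranging supply gives qs = 5p - 100. In a free market, 1900 - 3p = 5p - 100 gives the equilibrium p* = 250, q* = 1150.
Because the floor (496) lies above the market-clearing price, it is binding.
At p = 496: qd = 1900 - 3·496 = 412 and qs = 5·496 - 100 = 2380.
Consumer surplus without the control is ½ · (1900/3 - 250) · 1150 = 661250/3.
With the floor, consumers buy 412 units at 496, so CS = ½ · (1900/3 - 496) · 412 = 84872/3.
Change in consumer surplus = 84872/3 - 661250/3 = -192126.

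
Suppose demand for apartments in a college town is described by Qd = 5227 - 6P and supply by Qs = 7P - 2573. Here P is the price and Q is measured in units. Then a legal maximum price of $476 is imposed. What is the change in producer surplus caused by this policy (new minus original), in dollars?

-147932

Equilibrium: 5227 - 6P = 7P - 2573, so 7800 = 13P and P* = 600, Q* = 1627.
Since 476 < 600, the ceiling is binding.
At P = 476: Qd = 5227 - 6·476 = 2371 and Qs = 7·476 - 2573 = 759.
Producer surplus without the control is ½ · (600 - 2573/7) · 1627 = 2647129/14.
With the ceiling, producers sell 759 units at 476, so PS = ½ · (476 - 2573/7) · 759 = 576081/14.
Change in producer surplus = 576081/14 - 2647129/14 = -147932.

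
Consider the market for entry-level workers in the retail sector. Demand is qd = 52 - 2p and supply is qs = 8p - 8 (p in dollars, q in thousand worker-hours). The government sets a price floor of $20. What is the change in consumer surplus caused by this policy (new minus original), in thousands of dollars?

In a free market, 52 - 2p = 8p - 8 gives the equilibrium p* = 6, q* = 40.
Since 20 > 6, the floor is binding.
At p = 20: qd = 52 - 2·20 = 12 and qs = 8·20 - 8 = 152.
Consumer surplus without the control is ½ · (26 - 6) · 40 = 400.
With the floor, consumers buy 12 units at 20, so CS = ½ · (26 - 20) · 12 = 36.
Change in consumer surplus = 36 - 400 = -364.

-364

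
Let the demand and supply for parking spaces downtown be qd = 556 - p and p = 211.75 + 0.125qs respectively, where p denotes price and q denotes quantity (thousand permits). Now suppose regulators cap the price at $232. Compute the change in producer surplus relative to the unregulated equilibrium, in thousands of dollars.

Rearranging supply gives qs = 8p - 1694. Without the control the market clears where 556 - p = 8p - 1694, i.e. p* = 250 and q* = 306.
The ceiling of 232 is below the equilibrium price 250, so it binds.
At p = 232: qd = 556 - 232 = 324 and qs = 8·232 - 1694 = 162.
Producer surplus without the control is ½ · (250 - 211.75) · 306 = 5852.25.
With the ceiling, producers sell 162 units at 232, so PS = ½ · (232 - 211.75) · 162 = 1640.25.
Change in producer surplus = 1640.25 - 5852.25 = -4212.

-4212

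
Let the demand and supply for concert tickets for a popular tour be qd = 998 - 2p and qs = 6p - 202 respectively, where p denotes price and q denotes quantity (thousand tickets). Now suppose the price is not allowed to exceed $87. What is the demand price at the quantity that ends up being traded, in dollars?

339

Setting quantity demanded equal to quantity supplied, 998 - 2p = 6p - 202, gives p* = 150 and q* = 698.
Because the ceiling (87) lies below the market-clearing price, it is binding.
At p = 87: qd = 998 - 2·87 = 824 and qs = 6·87 - 202 = 320.
Only 320 units reach the market. On the demand curve, the marginal buyer's willingness to pay at q = 320 is (998 - 320)/2 = 339.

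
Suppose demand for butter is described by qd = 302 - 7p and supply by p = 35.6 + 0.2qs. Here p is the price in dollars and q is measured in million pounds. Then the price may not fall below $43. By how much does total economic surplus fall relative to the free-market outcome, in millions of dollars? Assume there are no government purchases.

Rearranging supply gives qs = 5p - 178. Without the control the market clears where 302 - 7p = 5p - 178, i.e. p* = 40 and q* = 22.
Because the floor (43) lies above the market-clearing price, it is binding.
At p = 43: qd = 302 - 7·43 = 1 and qs = 5·43 - 178 = 37.
Quantity traded falls to 1. At q = 1 the demand price is (302 - 1)/7 = 43 and the supply price is (178 + 1)/5 = 35.8.
Deadweight loss = ½ · (43 - 35.8) · (22 - 1) = ½ · 7.2 · 21 = 75.6.

75.6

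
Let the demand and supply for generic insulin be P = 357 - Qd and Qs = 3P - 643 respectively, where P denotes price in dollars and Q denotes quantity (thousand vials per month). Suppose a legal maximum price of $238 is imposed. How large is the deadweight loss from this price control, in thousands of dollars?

864

Rearranging demand gives Qd = 357 - P. In a free market, 357 - P = 3P - 643 gives the equilibrium P* = 250, Q* = 107.
Since 238 < 250, the ceiling is binding.
At P = 238: Qd = 357 - 238 = 119 and Qs = 3·238 - 643 = 71.
Quantity traded falls to 71. At Q = 71 the demand price is 357 - 71 = 286 and the supply price is (643 + 71)/3 = 238.
Deadweight loss = ½ · (286 - 238) · (107 - 71) = ½ · 48 · 36 = 864.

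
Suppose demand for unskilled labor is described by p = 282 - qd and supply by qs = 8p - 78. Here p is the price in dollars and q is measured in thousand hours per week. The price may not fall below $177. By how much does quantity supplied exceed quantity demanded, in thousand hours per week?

Rearranging demand gives qd = 282 - p. Setting quantity demanded equal to quantity supplied, 282 - p = 8p - 78, gives p* = 40 and q* = 242.
The floor of 177 is above the equilibrium price 40, so it binds.
At p = 177: qd = 282 - 177 = 105 and qs = 8·177 - 78 = 1338.
Surplus = qs - qd = 1338 - 105 = 1233.

1233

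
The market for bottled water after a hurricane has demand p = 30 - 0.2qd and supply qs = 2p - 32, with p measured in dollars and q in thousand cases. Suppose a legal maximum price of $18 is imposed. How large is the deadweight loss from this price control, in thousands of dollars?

89.6

Rearranging demand gives qd = 150 - 5p. Equilibrium: 150 - 5p = 2p - 32, so 182 = 7p and p* = 26, q* = 20.
Since 18 < 26, the ceiling is binding.
At p = 18: qd = 150 - 5·18 = 60 and qs = 2·18 - 32 = 4.
Quantity traded falls to 4. At q = 4 the demand price is (150 - 4)/5 = 29.2 and the supply price is (32 + 4)/2 = 18.
Deadweight loss = ½ · (29.2 - 18) · (20 - 4) = ½ · 11.2 · 16 = 89.6.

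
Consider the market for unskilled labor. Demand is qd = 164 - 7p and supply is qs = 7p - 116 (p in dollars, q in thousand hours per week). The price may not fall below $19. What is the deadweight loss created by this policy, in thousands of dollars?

In a free market, 164 - 7p = 7p - 116 gives the equilibrium p* = 20, q* = 24.
Since 19 is below p* = 20, the floor does not bind and the free-market outcome prevails.
Since the control does not bind, no trades are prevented and deadweight loss is zero.

0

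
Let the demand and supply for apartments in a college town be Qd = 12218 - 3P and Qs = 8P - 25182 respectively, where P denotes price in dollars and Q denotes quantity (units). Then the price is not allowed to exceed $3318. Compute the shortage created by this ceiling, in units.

902

In a free market, 12218 - 3P = 8P - 25182 gives the equilibrium P* = 3400, Q* = 2018.
The ceiling of 3318 is below the equilibrium price 3400, so it binds.
At P = 3318: Qd = 12218 - 3·3318 = 2264 and Qs = 8·3318 - 25182 = 1362.
Shortage = Qd - Qs = 2264 - 1362 = 902.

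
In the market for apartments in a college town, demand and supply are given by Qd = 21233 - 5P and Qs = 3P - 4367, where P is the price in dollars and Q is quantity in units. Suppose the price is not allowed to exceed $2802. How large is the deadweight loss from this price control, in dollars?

In a free market, 21233 - 5P = 3P - 4367 gives the equilibrium P* = 3200, Q* = 5233.
Because the ceiling (2802) lies below the market-clearing price, it is binding.
At P = 2802: Qd = 21233 - 5·2802 = 7223 and Qs = 3·2802 - 4367 = 4039.
Quantity traded falls to 4039. At Q = 4039 the demand price is (21233 - 4039)/5 = 3438.8 and the supply price is (4367 + 4039)/3 = 2802.
Deadweight loss = ½ · (3438.8 - 2802) · (5233 - 4039) = ½ · 636.8 · 1194 = 380169.6.

380169.6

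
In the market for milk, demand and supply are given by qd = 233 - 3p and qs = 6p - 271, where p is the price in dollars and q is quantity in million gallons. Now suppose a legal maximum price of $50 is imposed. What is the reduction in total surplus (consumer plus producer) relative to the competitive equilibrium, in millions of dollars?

Setting quantity demanded equal to quantity supplied, 233 - 3p = 6p - 271, gives p* = 56 and q* = 65.
Because the ceiling (50) lies below the market-clearing price, it is binding.
At p = 50: qd = 233 - 3·50 = 83 and qs = 6·50 - 271 = 29.
Quantity traded falls to 29. At q = 29 the demand price is (233 - 29)/3 = 68 and the supply price is (271 + 29)/6 = 50.
Deadweight loss = ½ · (68 - 50) · (65 - 29) = ½ · 18 · 36 = 324.

324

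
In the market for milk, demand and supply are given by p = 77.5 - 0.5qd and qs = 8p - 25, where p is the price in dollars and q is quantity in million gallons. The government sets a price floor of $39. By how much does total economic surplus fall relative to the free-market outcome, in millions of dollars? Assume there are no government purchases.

Rearranging demand gives qd = 155 - 2p. Without the control the market clears where 155 - 2p = 8p - 25, i.e. p* = 18 and q* = 119.
The floor of 39 is above the equilibrium price 18, so it binds.
At p = 39: qd = 155 - 2·39 = 77 and qs = 8·39 - 25 = 287.
Quantity traded falls to 77. At q = 77 the demand price is (155 - 77)/2 = 39 and the supply price is (25 + 77)/8 = 12.75.
Deadweight loss = ½ · (39 - 12.75) · (119 - 77) = ½ · 26.25 · 42 = 551.25.

551.25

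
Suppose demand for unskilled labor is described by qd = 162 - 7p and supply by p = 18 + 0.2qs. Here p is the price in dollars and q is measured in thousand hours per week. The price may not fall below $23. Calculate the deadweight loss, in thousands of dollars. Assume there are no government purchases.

Rearranging supply gives qs = 5p - 90. Setting quantity demanded equal to quantity supplied, 162 - 7p = 5p - 90, gives p* = 21 and q* = 15.
Because the floor (23) lies above the market-clearing price, it is binding.
At p = 23: qd = 162 - 7·23 = 1 and qs = 5·23 - 90 = 25.
Quantity traded falls to 1. At q = 1 the demand price is (162 - 1)/7 = 23 and the supply price is (90 + 1)/5 = 18.2.
Deadweight loss = ½ · (23 - 18.2) · (15 - 1) = ½ · 4.8 · 14 = 33.6.

33.6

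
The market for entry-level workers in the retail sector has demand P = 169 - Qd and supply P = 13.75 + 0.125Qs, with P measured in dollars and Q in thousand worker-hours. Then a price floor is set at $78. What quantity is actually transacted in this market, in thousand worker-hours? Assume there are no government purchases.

Rearranging demand gives Qd = 169 - P; rearranging supply gives Qs = 8P - 110. In a free market, 169 - P = 8P - 110 gives the equilibrium P* = 31, Q* = 138.
The floor of 78 is above the equilibrium price 31, so it binds.
At P = 78: Qd = 169 - 78 = 91 and Qs = 8·78 - 110 = 514.
The quantity actually transacted is the short side, demand: 91.

91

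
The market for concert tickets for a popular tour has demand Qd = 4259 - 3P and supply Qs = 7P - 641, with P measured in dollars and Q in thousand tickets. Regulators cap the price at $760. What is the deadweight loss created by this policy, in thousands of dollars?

0

In a free market, 4259 - 3P = 7P - 641 gives the equilibrium P* = 490, Q* = 2789.
The ceiling of 760 is above the equilibrium price 490, so it is not binding; the market clears at P* = 490, Q* = 2789.
Since the control does not bind, no trades are prevented and deadweight loss is zero.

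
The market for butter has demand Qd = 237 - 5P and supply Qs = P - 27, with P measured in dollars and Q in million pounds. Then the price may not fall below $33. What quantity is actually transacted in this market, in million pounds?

In a free market, 237 - 5P = P - 27 gives the equilibrium P* = 44, Q* = 17.
Since 33 is below P* = 44, the floor does not bind and the free-market outcome prevails.

17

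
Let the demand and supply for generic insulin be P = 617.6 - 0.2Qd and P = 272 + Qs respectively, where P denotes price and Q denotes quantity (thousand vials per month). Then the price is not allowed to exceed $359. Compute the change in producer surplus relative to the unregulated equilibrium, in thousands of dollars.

-37687.5

Rearranging demand gives Qd = 3088 - 5P; rearranging supply gives Qs = P - 272. Without the control the market clears where 3088 - 5P = P - 272, i.e. P* = 560 and Q* = 288.
Because the ceiling (359) lies below the market-clearing price, it is binding.
At P = 359: Qd = 3088 - 5·359 = 1293 and Qs = 359 - 272 = 87.
Producer surplus without the control is ½ · (560 - 272) · 288 = 41472.
With the ceiling, producers sell 87 units at 359, so PS = ½ · (359 - 272) · 87 = 3784.5.
Change in producer surplus = 3784.5 - 41472 = -37687.5.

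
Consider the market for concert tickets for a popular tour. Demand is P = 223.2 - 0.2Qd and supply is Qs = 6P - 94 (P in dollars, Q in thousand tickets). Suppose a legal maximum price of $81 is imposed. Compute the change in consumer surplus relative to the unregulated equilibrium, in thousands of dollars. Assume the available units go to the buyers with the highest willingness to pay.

8340.4

Rearranging demand gives Qd = 1116 - 5P. Setting quantity demanded equal to quantity supplied, 1116 - 5P = 6P - 94, gives P* = 110 and Q* = 566.
Since 81 < 110, the ceiling is binding.
At P = 81: Qd = 1116 - 5·81 = 711 and Qs = 6·81 - 94 = 392.
Consumer surplus without the control is ½ · (223.2 - 110) · 566 = 32035.6.
With the ceiling, 392 units are sold at 81 (assume they go to the highest-value buyers). The demand price at Q = 392 is 144.8, so CS = ½ · [(223.2 - 81) + (144.8 - 81)] · 392 = 40376.
Change in consumer surplus = 40376 - 32035.6 = 8340.4.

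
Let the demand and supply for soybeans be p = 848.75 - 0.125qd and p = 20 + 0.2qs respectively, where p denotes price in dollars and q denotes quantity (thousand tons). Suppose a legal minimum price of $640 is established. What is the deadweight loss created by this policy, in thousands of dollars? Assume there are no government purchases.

Rearranging demand gives qd = 6790 - 8p; rearranging supply gives qs = 5p - 100. Setting quantity demanded equal to quantity supplied, 6790 - 8p = 5p - 100, gives p* = 530 and q* = 2550.
The floor of 640 is above the equilibrium price 530, so it binds.
At p = 640: qd = 6790 - 8·640 = 1670 and qs = 5·640 - 100 = 3100.
Quantity traded falls to 1670. At q = 1670 the demand price is (6790 - 1670)/8 = 640 and the supply price is (100 + 1670)/5 = 354.
Deadweight loss = ½ · (640 - 354) · (2550 - 1670) = ½ · 286 · 880 = 125840.

125840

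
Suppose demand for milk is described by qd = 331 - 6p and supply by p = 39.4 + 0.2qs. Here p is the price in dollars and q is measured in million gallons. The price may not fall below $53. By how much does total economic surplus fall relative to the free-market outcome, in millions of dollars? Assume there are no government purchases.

165

Rearranging supply gives qs = 5p - 197. Setting quantity demanded equal to quantity supplied, 331 - 6p = 5p - 197, gives p* = 48 and q* = 43.
Because the floor (53) lies above the market-clearing price, it is binding.
At p = 53: qd = 331 - 6·53 = 13 and qs = 5·53 - 197 = 68.
Quantity traded falls to 13. At q = 13 the demand price is (331 - 13)/6 = 53 and the supply price is (197 + 13)/5 = 42.
Deadweight loss = ½ · (53 - 42) · (43 - 13) = ½ · 11 · 30 = 165.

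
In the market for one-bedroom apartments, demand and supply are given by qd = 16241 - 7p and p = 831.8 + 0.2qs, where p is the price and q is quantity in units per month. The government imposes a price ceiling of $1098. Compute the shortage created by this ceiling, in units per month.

7224

Rearranging supply gives qs = 5p - 4159. Setting quantity demanded equal to quantity supplied, 16241 - 7p = 5p - 4159, gives p* = 1700 and q* = 4341.
Because the ceiling (1098) lies below the market-clearing price, it is binding.
At p = 1098: qd = 16241 - 7·1098 = 8555 and qs = 5·1098 - 4159 = 1331.
Shortage = qd - qs = 8555 - 1331 = 7224.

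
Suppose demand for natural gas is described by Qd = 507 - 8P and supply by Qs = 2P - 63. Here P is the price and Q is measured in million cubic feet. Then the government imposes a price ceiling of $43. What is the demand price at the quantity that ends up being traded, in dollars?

60.5

Equilibrium: 507 - 8P = 2P - 63, so 570 = 10P and P* = 57, Q* = 51.
Because the ceiling (43) lies below the market-clearing price, it is binding.
At P = 43: Qd = 507 - 8·43 = 163 and Qs = 2·43 - 63 = 23.
Only 23 units reach the market. On the demand curve, the marginal buyer's willingness to pay at Q = 23 is (507 - 23)/8 = 60.5.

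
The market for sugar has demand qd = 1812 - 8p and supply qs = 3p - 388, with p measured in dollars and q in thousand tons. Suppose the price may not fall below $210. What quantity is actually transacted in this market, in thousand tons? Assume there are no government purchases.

In a free market, 1812 - 8p = 3p - 388 gives the equilibrium p* = 200, q* = 212.
The floor of 210 is above the equilibrium price 200, so it binds.
At p = 210: qd = 1812 - 8·210 = 132 and qs = 3·210 - 388 = 242.
The quantity actually transacted is the short side, demand: 132.

132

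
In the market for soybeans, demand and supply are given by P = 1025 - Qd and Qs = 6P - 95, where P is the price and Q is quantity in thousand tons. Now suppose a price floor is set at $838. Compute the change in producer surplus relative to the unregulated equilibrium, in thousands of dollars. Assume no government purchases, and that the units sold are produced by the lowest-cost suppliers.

88479

Rearranging demand gives Qd = 1025 - P. In a free market, 1025 - P = 6P - 95 gives the equilibrium P* = 160, Q* = 865.
Since 838 > 160, the floor is binding.
At P = 838: Qd = 1025 - 838 = 187 and Qs = 6·838 - 95 = 4933.
Producer surplus without the control is ½ · (160 - 95/6) · 865 = 748225/12.
With the floor, 187 units are sold at 838. The supply price at Q = 187 is 47, so PS = ½ · [(838 - 95/6) + (838 - 47)] · 187 = 1809973/12.
Change in producer surplus = 1809973/12 - 748225/12 = 88479.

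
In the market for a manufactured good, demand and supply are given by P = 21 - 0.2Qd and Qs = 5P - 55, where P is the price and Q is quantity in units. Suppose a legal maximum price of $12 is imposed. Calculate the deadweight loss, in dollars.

Rearranging demand gives Qd = 105 - 5P. Equilibrium: 105 - 5P = 5P - 55, so 160 = 10P and P* = 16, Q* = 25.
Because the ceiling (12) lies below the market-clearing price, it is binding.
At P = 12: Qd = 105 - 5·12 = 45 and Qs = 5·12 - 55 = 5.
Quantity traded falls to 5. At Q = 5 the demand price is (105 - 5)/5 = 20 and the supply price is (55 + 5)/5 = 12.
Deadweight loss = ½ · (20 - 12) · (25 - 5) = ½ · 8 · 20 = 80.

80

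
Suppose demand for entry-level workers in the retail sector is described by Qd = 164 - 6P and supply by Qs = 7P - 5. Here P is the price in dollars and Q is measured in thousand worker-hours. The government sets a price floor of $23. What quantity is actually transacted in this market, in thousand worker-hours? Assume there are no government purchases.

26

Without the control the market clears where 164 - 6P = 7P - 5, i.e. P* = 13 and Q* = 86.
Because the floor (23) lies above the market-clearing price, it is binding.
At P = 23: Qd = 164 - 6·23 = 26 and Qs = 7·23 - 5 = 156.
The quantity actually transacted is the short side, demand: 26.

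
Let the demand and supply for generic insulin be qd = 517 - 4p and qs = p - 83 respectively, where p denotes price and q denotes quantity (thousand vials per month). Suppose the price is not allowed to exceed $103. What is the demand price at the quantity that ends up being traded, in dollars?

Without the control the market clears where 517 - 4p = p - 83, i.e. p* = 120 and q* = 37.
Because the ceiling (103) lies below the market-clearing price, it is binding.
At p = 103: qd = 517 - 4·103 = 105 and qs = 103 - 83 = 20.
Only 20 units reach the market. On the demand curve, the marginal buyer's willingness to pay at q = 20 is (517 - 20)/4 = 124.25.

124.25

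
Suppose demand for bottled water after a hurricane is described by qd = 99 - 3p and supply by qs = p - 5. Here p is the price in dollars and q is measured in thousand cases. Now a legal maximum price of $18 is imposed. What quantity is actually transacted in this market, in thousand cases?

Without the control the market clears where 99 - 3p = p - 5, i.e. p* = 26 and q* = 21.
The ceiling of 18 is below the equilibrium price 26, so it binds.
At p = 18: qd = 99 - 3·18 = 45 and qs = 18 - 5 = 13.
The quantity actually transacted is the short side, supply: 13.

13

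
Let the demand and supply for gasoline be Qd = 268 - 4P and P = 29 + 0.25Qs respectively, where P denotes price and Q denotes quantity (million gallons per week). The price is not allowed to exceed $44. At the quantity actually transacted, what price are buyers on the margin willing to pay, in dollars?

Rearranging supply gives Qs = 4P - 116. In a free market, 268 - 4P = 4P - 116 gives the equilibrium P* = 48, Q* = 76.
Because the ceiling (44) lies below the market-clearing price, it is binding.
At P = 44: Qd = 268 - 4·44 = 92 and Qs = 4·44 - 116 = 60.
Only 60 units reach the market. On the demand curve, the marginal buyer's willingness to pay at Q = 60 is (268 - 60)/4 = 52.

52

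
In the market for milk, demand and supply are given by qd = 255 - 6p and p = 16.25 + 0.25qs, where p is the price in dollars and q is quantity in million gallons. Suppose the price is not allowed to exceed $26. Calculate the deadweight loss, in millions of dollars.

120

Rearranging supply gives qs = 4p - 65. In a free market, 255 - 6p = 4p - 65 gives the equilibrium p* = 32, q* = 63.
Since 26 < 32, the ceiling is binding.
At p = 26: qd = 255 - 6·26 = 99 and qs = 4·26 - 65 = 39.
Quantity traded falls to 39. At q = 39 the demand price is (255 - 39)/6 = 36 and the supply price is (65 + 39)/4 = 26.
Deadweight loss = ½ · (36 - 26) · (63 - 39) = ½ · 10 · 24 = 120.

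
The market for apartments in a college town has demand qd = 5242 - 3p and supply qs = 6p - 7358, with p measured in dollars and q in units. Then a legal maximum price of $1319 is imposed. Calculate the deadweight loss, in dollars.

In a free market, 5242 - 3p = 6p - 7358 gives the equilibrium p* = 1400, q* = 1042.
The ceiling of 1319 is below the equilibrium price 1400, so it binds.
At p = 1319: qd = 5242 - 3·1319 = 1285 and qs = 6·1319 - 7358 = 556.
Quantity traded falls to 556. At q = 556 the demand price is (5242 - 556)/3 = 1562 and the supply price is (7358 + 556)/6 = 1319.
Deadweight loss = ½ · (1562 - 1319) · (1042 - 556) = ½ · 243 · 486 = 59049.

59049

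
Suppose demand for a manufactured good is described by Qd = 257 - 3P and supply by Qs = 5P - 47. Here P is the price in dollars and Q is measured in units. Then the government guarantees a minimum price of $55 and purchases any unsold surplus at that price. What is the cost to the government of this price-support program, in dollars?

In a free market, 257 - 3P = 5P - 47 gives the equilibrium P* = 38, Q* = 143.
Since 55 > 38, the floor is binding.
At P = 55: Qd = 257 - 3·55 = 92 and Qs = 5·55 - 47 = 228.
Surplus = Qs - Qd = 136.
Government expenditure = surplus × support price = 136 × 55 = 7480.

7480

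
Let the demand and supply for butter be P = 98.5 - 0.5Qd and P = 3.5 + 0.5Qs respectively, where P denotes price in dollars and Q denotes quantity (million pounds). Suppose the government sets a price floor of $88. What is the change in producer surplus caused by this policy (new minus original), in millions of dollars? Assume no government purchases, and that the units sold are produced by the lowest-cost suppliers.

Rearranging demand gives Qd = 197 - 2P; rearranging supply gives Qs = 2P - 7. Equilibrium: 197 - 2P = 2P - 7, so 204 = 4P and P* = 51, Q* = 95.
Since 88 > 51, the floor is binding.
At P = 88: Qd = 197 - 2·88 = 21 and Qs = 2·88 - 7 = 169.
Producer surplus without the control is ½ · (51 - 3.5) · 95 = 2256.25.
With the floor, 21 units are sold at 88. The supply price at Q = 21 is 14, so PS = ½ · [(88 - 3.5) + (88 - 14)] · 21 = 1664.25.
Change in producer surplus = 1664.25 - 2256.25 = -592.

-592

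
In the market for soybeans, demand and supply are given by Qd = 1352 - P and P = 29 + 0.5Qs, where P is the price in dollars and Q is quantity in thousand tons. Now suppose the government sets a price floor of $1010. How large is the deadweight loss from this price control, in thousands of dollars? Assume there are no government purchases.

218700

Rearranging supply gives Qs = 2P - 58. In a free market, 1352 - P = 2P - 58 gives the equilibrium P* = 470, Q* = 882.
Since 1010 > 470, the floor is binding.
At P = 1010: Qd = 1352 - 1010 = 342 and Qs = 2·1010 - 58 = 1962.
Quantity traded falls to 342. At Q = 342 the demand price is 1352 - 342 = 1010 and the supply price is (58 + 342)/2 = 200.
Deadweight loss = ½ · (1010 - 200) · (882 - 342) = ½ · 810 · 540 = 218700.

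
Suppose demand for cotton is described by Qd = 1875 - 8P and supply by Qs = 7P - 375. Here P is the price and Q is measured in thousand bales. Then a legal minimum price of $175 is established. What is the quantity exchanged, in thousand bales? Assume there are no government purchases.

475

In a free market, 1875 - 8P = 7P - 375 gives the equilibrium P* = 150, Q* = 675.
The floor of 175 is above the equilibrium price 150, so it binds.
At P = 175: Qd = 1875 - 8·175 = 475 and Qs = 7·175 - 375 = 850.
The quantity actually transacted is the short side, demand: 475.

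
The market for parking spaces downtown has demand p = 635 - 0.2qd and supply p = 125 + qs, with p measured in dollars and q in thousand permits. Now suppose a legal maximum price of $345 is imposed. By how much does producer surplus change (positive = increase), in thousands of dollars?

Rearranging demand gives qd = 3175 - 5p; rearranging supply gives qs = p - 125. Without the control the market clears where 3175 - 5p = p - 125, i.e. p* = 550 and q* = 425.
Since 345 < 550, the ceiling is binding.
At p = 345: qd = 3175 - 5·345 = 1450 and qs = 345 - 125 = 220.
Producer surplus without the control is ½ · (550 - 125) · 425 = 90312.5.
With the ceiling, producers sell 220 units at 345, so PS = ½ · (345 - 125) · 220 = 24200.
Change in producer surplus = 24200 - 90312.5 = -66112.5.

-66112.5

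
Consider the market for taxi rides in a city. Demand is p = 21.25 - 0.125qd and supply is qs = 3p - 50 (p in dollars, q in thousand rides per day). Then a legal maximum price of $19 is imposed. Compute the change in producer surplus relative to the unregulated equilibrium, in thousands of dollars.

Rearranging demand gives qd = 170 - 8p. Without the control the market clears where 170 - 8p = 3p - 50, i.e. p* = 20 and q* = 10.
The ceiling of 19 is below the equilibrium price 20, so it binds.
At p = 19: qd = 170 - 8·19 = 18 and qs = 3·19 - 50 = 7.
Producer surplus without the control is ½ · (20 - 50/3) · 10 = 50/3.
With the ceiling, producers sell 7 units at 19, so PS = ½ · (19 - 50/3) · 7 = 49/6.
Change in producer surplus = 49/6 - 50/3 = -8.5.

-8.5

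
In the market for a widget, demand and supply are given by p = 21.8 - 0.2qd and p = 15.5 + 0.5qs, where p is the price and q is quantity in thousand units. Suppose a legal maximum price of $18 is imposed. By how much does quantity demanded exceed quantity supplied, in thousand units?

Rearranging demand gives qd = 109 - 5p; rearranging supply gives qs = 2p - 31. Setting quantity demanded equal to quantity supplied, 109 - 5p = 2p - 31, gives p* = 20 and q* = 9.
Since 18 < 20, the ceiling is binding.
At p = 18: qd = 109 - 5·18 = 19 and qs = 2·18 - 31 = 5.
Shortage = qd - qs = 19 - 5 = 14.

14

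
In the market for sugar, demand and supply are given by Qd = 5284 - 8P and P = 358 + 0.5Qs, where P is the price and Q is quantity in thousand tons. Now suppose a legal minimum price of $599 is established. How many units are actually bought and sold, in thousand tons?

Rearranging supply gives Qs = 2P - 716. In a free market, 5284 - 8P = 2P - 716 gives the equilibrium P* = 600, Q* = 484.
The floor of 599 is below the equilibrium price 600, so it is not binding; the market clears at P* = 600, Q* = 484.

484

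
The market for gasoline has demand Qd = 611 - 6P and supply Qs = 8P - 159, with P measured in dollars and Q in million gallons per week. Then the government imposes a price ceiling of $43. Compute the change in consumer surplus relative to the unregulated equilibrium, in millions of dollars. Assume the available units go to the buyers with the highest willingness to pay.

1452

Without the control the market clears where 611 - 6P = 8P - 159, i.e. P* = 55 and Q* = 281.
Because the ceiling (43) lies below the market-clearing price, it is binding.
At P = 43: Qd = 611 - 6·43 = 353 and Qs = 8·43 - 159 = 185.
Consumer surplus without the control is ½ · (611/6 - 55) · 281 = 78961/12.
With the ceiling, 185 units are sold at 43 (assume they go to the highest-value buyers). The demand price at Q = 185 is 71, so CS = ½ · [(611/6 - 43) + (71 - 43)] · 185 = 96385/12.
Change in consumer surplus = 96385/12 - 78961/12 = 1452.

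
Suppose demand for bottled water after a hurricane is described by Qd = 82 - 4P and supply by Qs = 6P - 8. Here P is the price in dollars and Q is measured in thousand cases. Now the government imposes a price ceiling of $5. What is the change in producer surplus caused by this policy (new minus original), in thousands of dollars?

Setting quantity demanded equal to quantity supplied, 82 - 4P = 6P - 8, gives P* = 9 and Q* = 46.
Since 5 < 9, the ceiling is binding.
At P = 5: Qd = 82 - 4·5 = 62 and Qs = 6·5 - 8 = 22.
Producer surplus without the control is ½ · (9 - 4/3) · 46 = 529/3.
With the ceiling, producers sell 22 units at 5, so PS = ½ · (5 - 4/3) · 22 = 121/3.
Change in producer surplus = 121/3 - 529/3 = -136.

-136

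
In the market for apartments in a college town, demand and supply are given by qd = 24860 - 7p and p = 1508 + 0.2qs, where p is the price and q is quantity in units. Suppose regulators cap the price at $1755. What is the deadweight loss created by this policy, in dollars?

3827250

Rearranging supply gives qs = 5p - 7540. Without the control the market clears where 24860 - 7p = 5p - 7540, i.e. p* = 2700 and q* = 5960.
Since 1755 < 2700, the ceiling is binding.
At p = 1755: qd = 24860 - 7·1755 = 12575 and qs = 5·1755 - 7540 = 1235.
Quantity traded falls to 1235. At q = 1235 the demand price is (24860 - 1235)/7 = 3375 and the supply price is (7540 + 1235)/5 = 1755.
Deadweight loss = ½ · (3375 - 1755) · (5960 - 1235) = ½ · 1620 · 4725 = 3827250.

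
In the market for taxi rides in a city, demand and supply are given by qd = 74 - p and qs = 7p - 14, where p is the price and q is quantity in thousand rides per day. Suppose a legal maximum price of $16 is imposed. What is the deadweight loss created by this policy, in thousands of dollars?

0

In a free market, 74 - p = 7p - 14 gives the equilibrium p* = 11, q* = 63.
The ceiling of 16 is above the equilibrium price 11, so it is not binding; the market clears at p* = 11, q* = 63.
Since the control does not bind, no trades are prevented and deadweight loss is zero.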